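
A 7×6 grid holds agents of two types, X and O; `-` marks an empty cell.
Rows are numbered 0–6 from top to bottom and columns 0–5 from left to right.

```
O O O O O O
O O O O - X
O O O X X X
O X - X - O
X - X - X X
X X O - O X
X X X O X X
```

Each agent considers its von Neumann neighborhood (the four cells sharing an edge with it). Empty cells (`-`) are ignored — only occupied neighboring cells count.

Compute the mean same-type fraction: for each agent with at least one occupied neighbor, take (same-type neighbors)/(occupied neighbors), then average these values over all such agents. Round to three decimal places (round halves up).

(0,0)O 2/2
(0,1)O 3/3
(0,2)O 3/3
(0,3)O 3/3
(0,4)O 2/2
(0,5)O 1/2
(1,0)O 3/3
(1,1)O 4/4
(1,2)O 4/4
(1,3)O 2/3
(1,5)X 1/2
(2,0)O 3/3
(2,1)O 3/4
(2,2)O 2/3
(2,3)X 2/4
(2,4)X 2/2
(2,5)X 2/3
(3,0)O 1/3
(3,1)X 0/2
(3,3)X 1/1
(3,5)O 0/2
(4,0)X 1/2
(4,2)X 0/1
(4,4)X 1/2
(4,5)X 2/3
(5,0)X 3/3
(5,1)X 2/3
(5,2)O 0/3
(5,4)O 0/3
(5,5)X 2/3
(6,0)X 2/2
(6,1)X 3/3
(6,2)X 1/3
(6,3)O 0/2
(6,4)X 1/3
(6,5)X 2/2
Sum over 36 agents: 2/2 + 3/3 + 3/3 + 3/3 + 2/2 + 1/2 + 3/3 + 4/4 + 4/4 + 2/3 + 1/2 + 3/3 + 3/4 + 2/3 + 2/4 + 2/2 + 2/3 + 1/3 + 0/2 + 1/1 + 0/2 + 1/2 + 0/1 + 1/2 + 2/3 + 3/3 + 2/3 + 0/3 + 0/3 + 2/3 + 2/2 + 3/3 + 1/3 + 0/2 + 1/3 + 2/2 = 93/4; mean = 93/4 ÷ 36 = 31/48 = 0.645833… → 0.646.

0.646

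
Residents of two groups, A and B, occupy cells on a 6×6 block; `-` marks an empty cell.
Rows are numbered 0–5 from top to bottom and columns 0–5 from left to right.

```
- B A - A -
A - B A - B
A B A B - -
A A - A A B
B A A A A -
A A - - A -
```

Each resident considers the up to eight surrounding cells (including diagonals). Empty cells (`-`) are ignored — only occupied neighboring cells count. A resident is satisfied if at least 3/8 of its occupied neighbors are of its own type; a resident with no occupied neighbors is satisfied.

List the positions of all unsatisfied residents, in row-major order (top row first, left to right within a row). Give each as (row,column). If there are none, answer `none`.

(0,1)B 1/3 unhappy
(0,2)A 1/3 unhappy
(0,4)A 1/2 ok
(1,0)A 1/3 unhappy
(1,2)B 3/6 ok
(1,3)A 3/5 ok
(1,5)B 0/1 unhappy
(2,0)A 3/4 ok
(2,1)B 1/6 unhappy
(2,2)A 3/6 ok
(2,3)B 1/5 unhappy
(3,0)A 3/5 ok
(3,1)A 5/7 ok
(3,3)A 5/6 ok
(3,4)A 3/5 ok
(3,5)B 0/2 unhappy
(4,0)B 0/5 unhappy
(4,1)A 5/6 ok
(4,2)A 5/5 ok
(4,3)A 5/5 ok
(4,4)A 4/5 ok
(5,0)A 2/3 ok
(5,1)A 3/4 ok
(5,4)A 2/2 ok

(0,1), (0,2), (1,0), (1,5), (2,1), (2,3), (3,5), (4,0)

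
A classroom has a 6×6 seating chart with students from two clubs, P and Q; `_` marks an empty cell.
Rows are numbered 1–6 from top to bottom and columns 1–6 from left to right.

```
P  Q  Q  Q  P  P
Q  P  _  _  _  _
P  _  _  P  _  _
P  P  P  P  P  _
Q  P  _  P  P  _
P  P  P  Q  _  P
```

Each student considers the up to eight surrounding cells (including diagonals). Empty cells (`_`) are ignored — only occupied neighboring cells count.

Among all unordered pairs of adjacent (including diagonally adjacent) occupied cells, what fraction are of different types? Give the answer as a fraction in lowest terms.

15/46

Scan each occupied cell's neighbors to the right and below (and the two forward diagonals) so each pair is counted once.
Row 1: P(1,1)–Q(1,2)≠ P(1,1)–Q(2,1)≠ P(1,1)–P(2,2)= Q(1,2)–Q(1,3)= Q(1,2)–P(2,2)≠ Q(1,2)–Q(2,1)= Q(1,3)–Q(1,4)= Q(1,3)–P(2,2)≠ Q(1,4)–P(1,5)≠ P(1,5)–P(1,6)=  → 5/10 unlike.
Row 2: Q(2,1)–P(2,2)≠ Q(2,1)–P(3,1)≠ P(2,2)–P(3,1)=  → 2/3 unlike.
Row 3: P(3,1)–P(4,1)= P(3,1)–P(4,2)= P(3,4)–P(4,4)= P(3,4)–P(4,5)= P(3,4)–P(4,3)=  → 0/5 unlike.
Row 4: P(4,1)–P(4,2)= P(4,1)–Q(5,1)≠ P(4,1)–P(5,2)= P(4,2)–P(4,3)= P(4,2)–P(5,2)= P(4,2)–Q(5,1)≠ P(4,3)–P(4,4)= P(4,3)–P(5,4)= P(4,3)–P(5,2)= P(4,4)–P(4,5)= P(4,4)–P(5,4)= P(4,4)–P(5,5)= P(4,5)–P(5,5)= P(4,5)–P(5,4)=  → 2/14 unlike.
Row 5: Q(5,1)–P(5,2)≠ Q(5,1)–P(6,1)≠ Q(5,1)–P(6,2)≠ P(5,2)–P(6,2)= P(5,2)–P(6,3)= P(5,2)–P(6,1)= P(5,4)–P(5,5)= P(5,4)–Q(6,4)≠ P(5,4)–P(6,3)= P(5,5)–P(6,6)= P(5,5)–Q(6,4)≠  → 5/11 unlike.
Row 6: P(6,1)–P(6,2)= P(6,2)–P(6,3)= P(6,3)–Q(6,4)≠  → 1/3 unlike.
Total adjacent occupied pairs: 46; unlike-type pairs: 15.
15/46 is already in lowest terms.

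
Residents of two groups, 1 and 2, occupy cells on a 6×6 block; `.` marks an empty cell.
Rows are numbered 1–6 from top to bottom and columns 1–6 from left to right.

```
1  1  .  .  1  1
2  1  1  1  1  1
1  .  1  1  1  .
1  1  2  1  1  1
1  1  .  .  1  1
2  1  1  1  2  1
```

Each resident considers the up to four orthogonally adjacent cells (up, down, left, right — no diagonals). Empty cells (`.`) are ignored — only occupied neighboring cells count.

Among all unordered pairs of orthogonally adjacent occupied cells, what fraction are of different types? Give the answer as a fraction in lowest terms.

11/41

Scan each occupied cell's neighbors to the right and below so each pair is counted once.
From row 1: 1 unlike of 6 pairs (running 1/6).
From row 2: 2 unlike of 9 pairs (running 3/15).
From row 3: 1 unlike of 6 pairs (running 4/21).
From row 4: 2 unlike of 9 pairs (running 6/30).
From row 5: 2 unlike of 6 pairs (running 8/36).
From row 6: 3 unlike of 5 pairs (running 11/41).
Total adjacent occupied pairs: 41; unlike-type pairs: 11.
11/41 is already in lowest terms.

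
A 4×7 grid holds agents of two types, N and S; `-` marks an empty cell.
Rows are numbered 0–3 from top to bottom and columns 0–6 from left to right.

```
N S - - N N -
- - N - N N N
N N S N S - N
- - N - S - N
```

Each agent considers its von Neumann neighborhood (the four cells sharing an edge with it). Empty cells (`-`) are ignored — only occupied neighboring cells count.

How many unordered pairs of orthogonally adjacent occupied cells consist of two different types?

Scan each occupied cell's neighbors to the right and below so each pair is counted once.
Row 0: N(0,0)–S(0,1)≠ N(0,4)–N(0,5)= N(0,4)–N(1,4)= N(0,5)–N(1,5)=  → 1/4 unlike.
Row 1: N(1,2)–S(2,2)≠ N(1,4)–N(1,5)= N(1,4)–S(2,4)≠ N(1,5)–N(1,6)= N(1,6)–N(2,6)=  → 2/5 unlike.
Row 2: N(2,0)–N(2,1)= N(2,1)–S(2,2)≠ S(2,2)–N(2,3)≠ S(2,2)–N(3,2)≠ N(2,3)–S(2,4)≠ S(2,4)–S(3,4)= N(2,6)–N(3,6)=  → 4/7 unlike.
Total adjacent occupied pairs: 16; unlike-type pairs: 7.

7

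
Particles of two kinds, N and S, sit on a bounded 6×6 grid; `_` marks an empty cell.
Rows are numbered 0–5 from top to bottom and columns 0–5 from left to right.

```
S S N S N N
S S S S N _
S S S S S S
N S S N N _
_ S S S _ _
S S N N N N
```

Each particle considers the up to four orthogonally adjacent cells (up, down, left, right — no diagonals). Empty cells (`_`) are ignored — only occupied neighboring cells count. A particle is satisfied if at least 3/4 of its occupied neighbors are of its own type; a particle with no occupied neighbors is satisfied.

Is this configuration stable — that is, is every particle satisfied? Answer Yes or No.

No

Row 0: (0,0)S 2/2 satisfied · (0,1)S 2/3 not · (0,2)N 0/3 not · (0,3)S 1/3 not · (0,4)N 2/3 not · (0,5)N 1/1 satisfied
Row 1: (1,0)S 3/3 satisfied · (1,1)S 4/4 satisfied · (1,2)S 3/4 satisfied · (1,3)S 3/4 satisfied · (1,4)N 1/3 not
Row 2: (2,0)S 2/3 not · (2,1)S 4/4 satisfied · (2,2)S 4/4 satisfied · (2,3)S 3/4 satisfied · (2,4)S 2/4 not · (2,5)S 1/1 satisfied
Row 3: (3,0)N 0/2 not · (3,1)S 3/4 satisfied · (3,2)S 3/4 satisfied · (3,3)N 1/4 not · (3,4)N 1/2 not
Row 4: (4,1)S 3/3 satisfied · (4,2)S 3/4 satisfied · (4,3)S 1/3 not
Row 5: (5,0)S 1/1 satisfied · (5,1)S 2/3 not · (5,2)N 1/3 not · (5,3)N 2/3 not · (5,4)N 2/2 satisfied · (5,5)N 1/1 satisfied
For instance (0,1) has only 2/3 same-type neighbors, below 3/4.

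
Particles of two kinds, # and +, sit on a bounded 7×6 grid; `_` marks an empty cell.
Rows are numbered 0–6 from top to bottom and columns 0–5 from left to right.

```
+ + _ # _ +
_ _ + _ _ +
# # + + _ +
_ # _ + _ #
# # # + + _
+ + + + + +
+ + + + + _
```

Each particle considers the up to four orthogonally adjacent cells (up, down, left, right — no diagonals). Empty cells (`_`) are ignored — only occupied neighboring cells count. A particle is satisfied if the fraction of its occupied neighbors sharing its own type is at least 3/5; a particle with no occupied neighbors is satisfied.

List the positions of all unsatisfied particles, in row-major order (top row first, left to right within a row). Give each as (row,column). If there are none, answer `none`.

Row 0: (0,0)+ 1/1 satisfied · (0,1)+ 1/1 satisfied · (0,3)# 0/0 satisfied · (0,5)+ 1/1 satisfied
Row 1: (1,2)+ 1/1 satisfied · (1,5)+ 2/2 satisfied
Row 2: (2,0)# 1/1 satisfied · (2,1)# 2/3 satisfied · (2,2)+ 2/3 satisfied · (2,3)+ 2/2 satisfied · (2,5)+ 1/2 not
Row 3: (3,1)# 2/2 satisfied · (3,3)+ 2/2 satisfied · (3,5)# 0/1 not
Row 4: (4,0)# 1/2 not · (4,1)# 3/4 satisfied · (4,2)# 1/3 not · (4,3)+ 3/4 satisfied · (4,4)+ 2/2 satisfied
Row 5: (5,0)+ 2/3 satisfied · (5,1)+ 3/4 satisfied · (5,2)+ 3/4 satisfied · (5,3)+ 4/4 satisfied · (5,4)+ 4/4 satisfied · (5,5)+ 1/1 satisfied
Row 6: (6,0)+ 2/2 satisfied · (6,1)+ 3/3 satisfied · (6,2)+ 3/3 satisfied · (6,3)+ 3/3 satisfied · (6,4)+ 2/2 satisfied

(2,5), (3,5), (4,0), (4,2)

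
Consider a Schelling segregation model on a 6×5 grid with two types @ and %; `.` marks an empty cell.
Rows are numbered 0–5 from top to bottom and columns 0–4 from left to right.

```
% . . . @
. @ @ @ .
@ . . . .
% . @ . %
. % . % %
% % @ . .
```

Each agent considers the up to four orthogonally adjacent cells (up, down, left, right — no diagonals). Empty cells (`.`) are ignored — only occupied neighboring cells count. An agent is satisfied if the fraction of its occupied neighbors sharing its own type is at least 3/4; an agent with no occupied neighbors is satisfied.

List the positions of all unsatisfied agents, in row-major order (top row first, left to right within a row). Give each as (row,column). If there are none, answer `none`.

(2,0), (3,0), (5,1), (5,2)

Row 0: (0,0)% 0/0 satisfied · (0,4)@ 0/0 satisfied
Row 1: (1,1)@ 1/1 satisfied · (1,2)@ 2/2 satisfied · (1,3)@ 1/1 satisfied
Row 2: (2,0)@ 0/1 not
Row 3: (3,0)% 0/1 not · (3,2)@ 0/0 satisfied · (3,4)% 1/1 satisfied
Row 4: (4,1)% 1/1 satisfied · (4,3)% 1/1 satisfied · (4,4)% 2/2 satisfied
Row 5: (5,0)% 1/1 satisfied · (5,1)% 2/3 not · (5,2)@ 0/1 not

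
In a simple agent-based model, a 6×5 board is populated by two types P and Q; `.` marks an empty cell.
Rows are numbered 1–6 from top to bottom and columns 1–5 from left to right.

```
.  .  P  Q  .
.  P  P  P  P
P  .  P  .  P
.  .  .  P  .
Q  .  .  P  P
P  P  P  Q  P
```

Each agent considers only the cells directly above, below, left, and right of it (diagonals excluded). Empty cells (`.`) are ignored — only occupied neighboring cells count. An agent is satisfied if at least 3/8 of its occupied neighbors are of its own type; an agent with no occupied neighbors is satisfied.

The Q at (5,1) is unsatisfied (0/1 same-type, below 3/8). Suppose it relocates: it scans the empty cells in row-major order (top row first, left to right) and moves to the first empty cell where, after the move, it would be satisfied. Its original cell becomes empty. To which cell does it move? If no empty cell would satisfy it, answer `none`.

Vacating (5,1). Empty cells in order:
  (1,1): 0/0 same-type → satisfied — stop here.

(1,1)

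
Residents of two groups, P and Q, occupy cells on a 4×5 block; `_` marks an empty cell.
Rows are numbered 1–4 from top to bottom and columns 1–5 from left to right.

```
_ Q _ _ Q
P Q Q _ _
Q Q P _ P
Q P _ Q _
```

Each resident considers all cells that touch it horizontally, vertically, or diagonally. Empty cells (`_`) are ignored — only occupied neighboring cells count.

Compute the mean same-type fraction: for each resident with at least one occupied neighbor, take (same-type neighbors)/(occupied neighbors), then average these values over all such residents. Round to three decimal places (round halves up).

0.397

(1,2)Q 2/3
(1,5)Q — no occupied neighbors
(2,1)P 0/4
(2,2)Q 4/6
(2,3)Q 3/4
(3,1)Q 3/5
(3,2)Q 4/7
(3,3)P 1/5
(3,5)P 0/1
(4,1)Q 2/3
(4,2)P 1/4
(4,4)Q 0/2
Sum over 11 residents: 2/3 + 0/4 + 4/6 + 3/4 + 3/5 + 4/7 + 1/5 + 0/1 + 2/3 + 1/4 + 0/2 = 153/35; mean = 153/35 ÷ 11 = 153/385 = 0.397402… → 0.397.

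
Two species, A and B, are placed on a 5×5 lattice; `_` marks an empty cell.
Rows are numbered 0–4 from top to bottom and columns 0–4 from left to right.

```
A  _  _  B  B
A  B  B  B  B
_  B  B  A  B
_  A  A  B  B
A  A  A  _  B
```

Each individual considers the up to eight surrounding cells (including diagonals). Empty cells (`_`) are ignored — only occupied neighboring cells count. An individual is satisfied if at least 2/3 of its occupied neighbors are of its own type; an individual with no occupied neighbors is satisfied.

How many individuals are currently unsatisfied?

8

Row 0: (0,0)A 1/2 unhappy · (0,3)B 4/4 ok · (0,4)B 3/3 ok
Row 1: (1,0)A 1/3 unhappy · (1,1)B 3/5 unhappy · (1,2)B 5/6 ok · (1,3)B 6/7 ok · (1,4)B 4/5 ok
Row 2: (2,1)B 3/6 unhappy · (2,2)B 5/8 unhappy · (2,3)A 1/8 unhappy · (2,4)B 4/5 ok
Row 3: (3,1)A 4/6 ok · (3,2)A 4/7 unhappy · (3,3)B 4/7 unhappy · (3,4)B 3/4 ok
Row 4: (4,0)A 2/2 ok · (4,1)A 4/4 ok · (4,2)A 3/4 ok · (4,4)B 2/2 ok
Unsatisfied: (0,0), (1,0), (1,1), (2,1), (2,2), (2,3), (3,2), (3,3) — 8 in total.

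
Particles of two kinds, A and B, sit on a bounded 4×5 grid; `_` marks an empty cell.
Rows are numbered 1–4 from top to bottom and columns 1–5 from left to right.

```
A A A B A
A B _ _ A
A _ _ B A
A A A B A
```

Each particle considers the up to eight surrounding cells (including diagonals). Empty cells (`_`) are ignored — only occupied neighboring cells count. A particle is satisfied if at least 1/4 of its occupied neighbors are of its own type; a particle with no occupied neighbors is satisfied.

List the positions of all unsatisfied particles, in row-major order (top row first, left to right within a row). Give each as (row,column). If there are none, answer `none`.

Row 1: (1,1)A 2/3 ok · (1,2)A 3/4 ok · (1,3)A 1/3 ok · (1,4)B 0/3 unhappy · (1,5)A 1/2 ok
Row 2: (2,1)A 3/4 ok · (2,2)B 0/5 unhappy · (2,5)A 2/4 ok
Row 3: (3,1)A 3/4 ok · (3,4)B 1/5 unhappy · (3,5)A 2/4 ok
Row 4: (4,1)A 2/2 ok · (4,2)A 3/3 ok · (4,3)A 1/3 ok · (4,4)B 1/4 ok · (4,5)A 1/3 ok

(1,4), (2,2), (3,4)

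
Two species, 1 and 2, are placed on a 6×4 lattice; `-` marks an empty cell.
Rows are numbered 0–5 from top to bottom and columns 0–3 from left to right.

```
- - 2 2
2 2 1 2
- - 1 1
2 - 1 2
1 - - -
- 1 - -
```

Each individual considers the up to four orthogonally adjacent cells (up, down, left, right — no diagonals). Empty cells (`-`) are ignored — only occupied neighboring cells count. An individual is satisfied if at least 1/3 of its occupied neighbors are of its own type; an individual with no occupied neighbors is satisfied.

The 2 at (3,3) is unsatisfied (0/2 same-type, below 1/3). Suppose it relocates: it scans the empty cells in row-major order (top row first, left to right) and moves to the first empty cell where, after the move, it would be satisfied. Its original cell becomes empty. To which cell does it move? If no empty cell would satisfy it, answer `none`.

Vacating (3,3). Empty cells in order:
  (0,0): 1/1 same-type → satisfied — stop here.

(0,0)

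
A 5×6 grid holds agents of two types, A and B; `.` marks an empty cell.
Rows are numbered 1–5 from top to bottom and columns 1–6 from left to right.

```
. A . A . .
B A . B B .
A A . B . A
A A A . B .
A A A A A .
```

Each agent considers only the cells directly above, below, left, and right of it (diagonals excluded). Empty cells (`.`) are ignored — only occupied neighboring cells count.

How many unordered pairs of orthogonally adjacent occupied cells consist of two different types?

Scan each occupied cell's neighbors to the right and below so each pair is counted once.
From row 1: 1 unlike of 2 pairs (running 1/2).
From row 2: 2 unlike of 5 pairs (running 3/7).
From row 3: 0 unlike of 3 pairs (running 3/10).
From row 4: 1 unlike of 6 pairs (running 4/16).
From row 5: 0 unlike of 4 pairs (running 4/20).
Total adjacent occupied pairs: 20; unlike-type pairs: 4.

4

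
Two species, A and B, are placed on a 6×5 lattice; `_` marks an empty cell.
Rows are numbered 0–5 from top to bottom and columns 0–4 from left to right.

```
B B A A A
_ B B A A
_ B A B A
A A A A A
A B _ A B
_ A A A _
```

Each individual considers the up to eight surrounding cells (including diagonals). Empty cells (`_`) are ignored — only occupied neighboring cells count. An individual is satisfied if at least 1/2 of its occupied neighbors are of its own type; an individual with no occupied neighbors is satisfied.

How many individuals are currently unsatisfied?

5

(0,0)B 2/2 satisfied
(0,1)B 3/4 satisfied
(0,2)A 2/5 not
(0,3)A 4/5 satisfied
(0,4)A 3/3 satisfied
(1,1)B 4/6 satisfied
(1,2)B 4/8 satisfied
(1,3)A 6/8 satisfied
(1,4)A 4/5 satisfied
(2,1)B 2/6 not
(2,2)A 4/8 satisfied
(2,3)B 1/8 not
(2,4)A 4/5 satisfied
(3,0)A 2/4 satisfied
(3,1)A 4/6 satisfied
(3,2)A 4/7 satisfied
(3,3)A 5/7 satisfied
(3,4)A 3/5 satisfied
(4,0)A 3/4 satisfied
(4,1)B 0/6 not
(4,3)A 5/6 satisfied
(4,4)B 0/4 not
(5,1)A 2/3 satisfied
(5,2)A 3/4 satisfied
(5,3)A 2/3 satisfied
Unsatisfied: (0,2), (2,1), (2,3), (4,1), (4,4) — 5 in total.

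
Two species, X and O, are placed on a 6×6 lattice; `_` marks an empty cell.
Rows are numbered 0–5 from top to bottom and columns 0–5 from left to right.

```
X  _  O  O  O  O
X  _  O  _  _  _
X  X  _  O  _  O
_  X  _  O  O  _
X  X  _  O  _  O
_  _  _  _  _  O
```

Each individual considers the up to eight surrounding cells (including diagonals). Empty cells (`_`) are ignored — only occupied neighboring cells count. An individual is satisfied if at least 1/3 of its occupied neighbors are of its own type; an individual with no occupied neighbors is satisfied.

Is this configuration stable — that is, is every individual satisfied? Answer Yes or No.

(0,0)X 1/1 ok
(0,2)O 2/2 ok
(0,3)O 3/3 ok
(0,4)O 2/2 ok
(0,5)O 1/1 ok
(1,0)X 3/3 ok
(1,2)O 3/4 ok
(2,0)X 3/3 ok
(2,1)X 3/4 ok
(2,3)O 3/3 ok
(2,5)O 1/1 ok
(3,1)X 4/4 ok
(3,3)O 3/3 ok
(3,4)O 5/5 ok
(4,0)X 2/2 ok
(4,1)X 2/2 ok
(4,3)O 2/2 ok
(4,5)O 2/2 ok
(5,5)O 1/1 ok
All meet the threshold, so the configuration is stable.

Yes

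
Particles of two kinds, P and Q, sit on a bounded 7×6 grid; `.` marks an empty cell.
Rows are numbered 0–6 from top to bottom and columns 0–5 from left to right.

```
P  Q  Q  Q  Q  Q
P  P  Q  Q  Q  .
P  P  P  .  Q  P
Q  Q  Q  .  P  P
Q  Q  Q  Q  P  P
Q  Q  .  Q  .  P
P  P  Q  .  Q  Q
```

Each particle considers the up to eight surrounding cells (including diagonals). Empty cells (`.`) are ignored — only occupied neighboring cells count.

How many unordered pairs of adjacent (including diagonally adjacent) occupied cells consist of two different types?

29

Scan each occupied cell's neighbors to the right and below (and the two forward diagonals) so each pair is counted once.
From row 0: 4 unlike of 19 pairs (running 4/19).
From row 1: 5 unlike of 15 pairs (running 9/34).
From row 2: 10 unlike of 14 pairs (running 19/48).
From row 3: 1 unlike of 16 pairs (running 20/64).
From row 4: 2 unlike of 15 pairs (running 22/79).
From row 5: 6 unlike of 10 pairs (running 28/89).
From row 6: 1 unlike of 3 pairs (running 29/92).
Total adjacent occupied pairs: 92; unlike-type pairs: 29.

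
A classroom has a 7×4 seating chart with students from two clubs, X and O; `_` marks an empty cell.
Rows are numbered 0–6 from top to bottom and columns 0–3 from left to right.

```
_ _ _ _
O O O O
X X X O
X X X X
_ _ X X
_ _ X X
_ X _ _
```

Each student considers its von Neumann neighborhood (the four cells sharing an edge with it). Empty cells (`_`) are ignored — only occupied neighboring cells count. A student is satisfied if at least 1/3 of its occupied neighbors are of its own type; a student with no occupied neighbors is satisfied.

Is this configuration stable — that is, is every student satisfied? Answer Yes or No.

Row 1: (1,0)O 1/2 satisfied · (1,1)O 2/3 satisfied · (1,2)O 2/3 satisfied · (1,3)O 2/2 satisfied
Row 2: (2,0)X 2/3 satisfied · (2,1)X 3/4 satisfied · (2,2)X 2/4 satisfied · (2,3)O 1/3 satisfied
Row 3: (3,0)X 2/2 satisfied · (3,1)X 3/3 satisfied · (3,2)X 4/4 satisfied · (3,3)X 2/3 satisfied
Row 4: (4,2)X 3/3 satisfied · (4,3)X 3/3 satisfied
Row 5: (5,2)X 2/2 satisfied · (5,3)X 2/2 satisfied
Row 6: (6,1)X 0/0 satisfied
All meet the threshold, so the configuration is stable.

Yes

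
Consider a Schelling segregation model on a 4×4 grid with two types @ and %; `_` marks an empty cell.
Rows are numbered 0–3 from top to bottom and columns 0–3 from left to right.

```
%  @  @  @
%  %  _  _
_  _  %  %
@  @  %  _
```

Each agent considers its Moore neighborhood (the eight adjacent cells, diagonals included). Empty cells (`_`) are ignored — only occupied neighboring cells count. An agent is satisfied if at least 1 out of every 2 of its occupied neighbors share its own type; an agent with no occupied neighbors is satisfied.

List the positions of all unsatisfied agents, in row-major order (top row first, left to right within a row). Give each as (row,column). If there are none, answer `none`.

(0,1), (3,1)

Row 0: (0,0)% 2/3 ok · (0,1)@ 1/4 unhappy · (0,2)@ 2/3 ok · (0,3)@ 1/1 ok
Row 1: (1,0)% 2/3 ok · (1,1)% 3/5 ok
Row 2: (2,2)% 3/4 ok · (2,3)% 2/2 ok
Row 3: (3,0)@ 1/1 ok · (3,1)@ 1/3 unhappy · (3,2)% 2/3 ok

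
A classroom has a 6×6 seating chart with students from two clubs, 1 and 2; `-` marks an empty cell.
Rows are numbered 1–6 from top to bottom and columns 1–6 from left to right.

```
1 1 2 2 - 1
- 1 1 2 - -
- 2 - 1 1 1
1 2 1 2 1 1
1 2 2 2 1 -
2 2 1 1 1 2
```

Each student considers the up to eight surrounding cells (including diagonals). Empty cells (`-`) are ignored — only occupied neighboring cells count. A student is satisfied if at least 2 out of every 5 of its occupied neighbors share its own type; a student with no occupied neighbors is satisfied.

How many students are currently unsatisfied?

8

(1,1)1 2/2 ok
(1,2)1 3/4 ok
(1,3)2 2/5 ok
(1,4)2 2/3 ok
(1,6)1 0/0 ok
(2,2)1 3/5 ok
(2,3)1 3/7 ok
(2,4)2 2/5 ok
(3,2)2 1/5 unhappy
(3,4)1 4/6 ok
(3,5)1 4/6 ok
(3,6)1 3/3 ok
(4,1)1 1/4 unhappy
(4,2)2 3/6 ok
(4,3)1 1/7 unhappy
(4,4)2 2/7 unhappy
(4,5)1 5/7 ok
(4,6)1 4/4 ok
(5,1)1 1/5 unhappy
(5,2)2 4/8 ok
(5,3)2 5/8 ok
(5,4)2 2/8 unhappy
(5,5)1 4/7 ok
(6,1)2 2/3 ok
(6,2)2 3/5 ok
(6,3)1 1/5 unhappy
(6,4)1 3/5 ok
(6,5)1 2/4 ok
(6,6)2 0/2 unhappy
Unsatisfied: (3,2), (4,1), (4,3), (4,4), (5,1), (5,4), (6,3), (6,6) — 8 in total.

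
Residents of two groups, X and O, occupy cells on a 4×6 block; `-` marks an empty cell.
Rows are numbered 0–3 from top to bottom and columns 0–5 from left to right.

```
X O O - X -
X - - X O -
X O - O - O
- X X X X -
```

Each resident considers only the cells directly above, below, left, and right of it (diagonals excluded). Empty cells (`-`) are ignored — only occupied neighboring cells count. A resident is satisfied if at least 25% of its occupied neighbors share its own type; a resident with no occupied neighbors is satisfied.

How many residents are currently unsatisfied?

5

(0,0)X 1/2 ok
(0,1)O 1/2 ok
(0,2)O 1/1 ok
(0,4)X 0/1 unhappy
(1,0)X 2/2 ok
(1,3)X 0/2 unhappy
(1,4)O 0/2 unhappy
(2,0)X 1/2 ok
(2,1)O 0/2 unhappy
(2,3)O 0/2 unhappy
(2,5)O 0/0 ok
(3,1)X 1/2 ok
(3,2)X 2/2 ok
(3,3)X 2/3 ok
(3,4)X 1/1 ok
Unsatisfied: (0,4), (1,3), (1,4), (2,1), (2,3) — 5 in total.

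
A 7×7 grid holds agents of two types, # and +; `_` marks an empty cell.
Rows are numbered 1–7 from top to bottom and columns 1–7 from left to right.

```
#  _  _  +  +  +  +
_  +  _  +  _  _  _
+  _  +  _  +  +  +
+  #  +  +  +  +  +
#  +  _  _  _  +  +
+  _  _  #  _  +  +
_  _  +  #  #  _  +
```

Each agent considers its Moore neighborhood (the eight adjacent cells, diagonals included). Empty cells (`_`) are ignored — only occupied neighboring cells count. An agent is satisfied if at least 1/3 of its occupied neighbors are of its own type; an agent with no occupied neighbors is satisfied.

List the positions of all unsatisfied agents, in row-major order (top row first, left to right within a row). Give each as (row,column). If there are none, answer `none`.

(1,1)# 0/1 ✗
(1,4)+ 2/2 ✓
(1,5)+ 3/3 ✓
(1,6)+ 2/2 ✓
(1,7)+ 1/1 ✓
(2,2)+ 2/3 ✓
(2,4)+ 4/4 ✓
(3,1)+ 2/3 ✓
(3,3)+ 4/5 ✓
(3,5)+ 5/5 ✓
(3,6)+ 5/5 ✓
(3,7)+ 3/3 ✓
(4,1)+ 2/4 ✓
(4,2)# 1/6 ✗
(4,3)+ 3/4 ✓
(4,4)+ 4/4 ✓
(4,5)+ 5/5 ✓
(4,6)+ 7/7 ✓
(4,7)+ 5/5 ✓
(5,1)# 1/4 ✗
(5,2)+ 3/5 ✓
(5,6)+ 6/6 ✓
(5,7)+ 5/5 ✓
(6,1)+ 1/2 ✓
(6,4)# 2/3 ✓
(6,6)+ 4/5 ✓
(6,7)+ 4/4 ✓
(7,3)+ 0/2 ✗
(7,4)# 2/3 ✓
(7,5)# 2/3 ✓
(7,7)+ 2/2 ✓

(1,1), (4,2), (5,1), (7,3)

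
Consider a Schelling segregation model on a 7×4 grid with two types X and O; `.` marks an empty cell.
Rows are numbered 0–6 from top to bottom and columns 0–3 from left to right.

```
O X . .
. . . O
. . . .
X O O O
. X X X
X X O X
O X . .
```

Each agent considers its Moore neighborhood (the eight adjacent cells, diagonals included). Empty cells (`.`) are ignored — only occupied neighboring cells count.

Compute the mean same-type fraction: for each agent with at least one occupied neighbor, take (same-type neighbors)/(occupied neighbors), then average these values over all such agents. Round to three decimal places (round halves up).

0.369

(0,0)O 0/1
(0,1)X 0/1
(1,3)O — no occupied neighbors
(3,0)X 1/2
(3,1)O 1/4
(3,2)O 2/5
(3,3)O 1/3
(4,1)X 4/7
(4,2)X 4/8
(4,3)X 2/5
(5,0)X 3/4
(5,1)X 4/6
(5,2)O 0/6
(5,3)X 2/3
(6,0)O 0/3
(6,1)X 2/4
Sum over 15 agents: 0/1 + 0/1 + 1/2 + 1/4 + 2/5 + 1/3 + 4/7 + 4/8 + 2/5 + 3/4 + 4/6 + 0/6 + 2/3 + 0/3 + 2/4 = 1163/210; mean = 1163/210 ÷ 15 = 1163/3150 = 0.369206… → 0.369.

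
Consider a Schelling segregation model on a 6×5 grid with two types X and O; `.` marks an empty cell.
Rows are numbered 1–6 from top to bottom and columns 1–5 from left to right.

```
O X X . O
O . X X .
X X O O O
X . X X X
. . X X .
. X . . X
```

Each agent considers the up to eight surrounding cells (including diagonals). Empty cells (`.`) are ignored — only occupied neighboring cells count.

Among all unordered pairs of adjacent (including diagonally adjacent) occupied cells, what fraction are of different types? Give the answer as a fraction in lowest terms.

18/41

Scan each occupied cell's neighbors to the right and below (and the two forward diagonals) so each pair is counted once.
Row 1: O(1,1)–X(1,2)≠ O(1,1)–O(2,1)= X(1,2)–X(1,3)= X(1,2)–X(2,3)= X(1,2)–O(2,1)≠ X(1,3)–X(2,3)= X(1,3)–X(2,4)= O(1,5)–X(2,4)≠  → 3/8 unlike.
Row 2: O(2,1)–X(3,1)≠ O(2,1)–X(3,2)≠ X(2,3)–X(2,4)= X(2,3)–O(3,3)≠ X(2,3)–O(3,4)≠ X(2,3)–X(3,2)= X(2,4)–O(3,4)≠ X(2,4)–O(3,5)≠ X(2,4)–O(3,3)≠  → 7/9 unlike.
Row 3: X(3,1)–X(3,2)= X(3,1)–X(4,1)= X(3,2)–O(3,3)≠ X(3,2)–X(4,3)= X(3,2)–X(4,1)= O(3,3)–O(3,4)= O(3,3)–X(4,3)≠ O(3,3)–X(4,4)≠ O(3,4)–O(3,5)= O(3,4)–X(4,4)≠ O(3,4)–X(4,5)≠ O(3,4)–X(4,3)≠ O(3,5)–X(4,5)≠ O(3,5)–X(4,4)≠  → 8/14 unlike.
Row 4: X(4,3)–X(4,4)= X(4,3)–X(5,3)= X(4,3)–X(5,4)= X(4,4)–X(4,5)= X(4,4)–X(5,4)= X(4,4)–X(5,3)= X(4,5)–X(5,4)=  → 0/7 unlike.
Row 5: X(5,3)–X(5,4)= X(5,3)–X(6,2)= X(5,4)–X(6,5)=  → 0/3 unlike.
Total adjacent occupied pairs: 41; unlike-type pairs: 18.
18/41 is already in lowest terms.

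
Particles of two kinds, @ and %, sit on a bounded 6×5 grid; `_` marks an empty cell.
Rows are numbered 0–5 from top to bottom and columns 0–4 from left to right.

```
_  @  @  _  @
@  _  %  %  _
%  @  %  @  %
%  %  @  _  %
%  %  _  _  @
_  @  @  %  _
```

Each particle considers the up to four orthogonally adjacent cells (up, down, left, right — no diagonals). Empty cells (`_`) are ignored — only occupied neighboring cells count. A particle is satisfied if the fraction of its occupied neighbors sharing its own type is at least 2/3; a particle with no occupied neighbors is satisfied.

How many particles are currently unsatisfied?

15

(0,1)@ 1/1 satisfied
(0,2)@ 1/2 not
(0,4)@ 0/0 satisfied
(1,0)@ 0/1 not
(1,2)% 2/3 satisfied
(1,3)% 1/2 not
(2,0)% 1/3 not
(2,1)@ 0/3 not
(2,2)% 1/4 not
(2,3)@ 0/3 not
(2,4)% 1/2 not
(3,0)% 3/3 satisfied
(3,1)% 2/4 not
(3,2)@ 0/2 not
(3,4)% 1/2 not
(4,0)% 2/2 satisfied
(4,1)% 2/3 satisfied
(4,4)@ 0/1 not
(5,1)@ 1/2 not
(5,2)@ 1/2 not
(5,3)% 0/1 not
Unsatisfied: (0,2), (1,0), (1,3), (2,0), (2,1), (2,2), (2,3), (2,4), (3,1), (3,2), (3,4), (4,4), (5,1), (5,2), (5,3) — 15 in total.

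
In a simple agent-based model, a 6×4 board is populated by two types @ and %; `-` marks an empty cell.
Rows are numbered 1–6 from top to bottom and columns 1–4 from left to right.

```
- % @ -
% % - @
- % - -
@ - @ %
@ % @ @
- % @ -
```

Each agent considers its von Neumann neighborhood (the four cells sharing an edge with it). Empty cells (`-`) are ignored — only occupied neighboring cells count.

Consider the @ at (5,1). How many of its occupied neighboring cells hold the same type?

1

Occupied neighbors of (5,1): (4,1)=@, (5,2)=%.
Same type (@): 1 of 2.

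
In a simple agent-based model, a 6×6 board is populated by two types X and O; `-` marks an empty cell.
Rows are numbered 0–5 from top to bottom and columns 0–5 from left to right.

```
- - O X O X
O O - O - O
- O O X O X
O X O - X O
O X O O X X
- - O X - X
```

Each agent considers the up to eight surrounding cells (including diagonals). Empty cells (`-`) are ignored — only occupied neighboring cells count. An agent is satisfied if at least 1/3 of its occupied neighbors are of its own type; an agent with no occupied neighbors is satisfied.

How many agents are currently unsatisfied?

Row 0: (0,2)O 2/3 ✓ · (0,3)X 0/3 ✗ · (0,4)O 2/4 ✓ · (0,5)X 0/2 ✗
Row 1: (1,0)O 2/2 ✓ · (1,1)O 4/4 ✓ · (1,3)O 4/6 ✓ · (1,5)O 2/4 ✓
Row 2: (2,1)O 5/6 ✓ · (2,2)O 4/6 ✓ · (2,3)X 1/5 ✗ · (2,4)O 3/6 ✓ · (2,5)X 1/4 ✗
Row 3: (3,0)O 2/4 ✓ · (3,1)X 1/7 ✗ · (3,2)O 4/7 ✓ · (3,4)X 4/7 ✓ · (3,5)O 1/5 ✗
Row 4: (4,0)O 1/3 ✓ · (4,1)X 1/6 ✗ · (4,2)O 3/6 ✓ · (4,3)O 3/6 ✓ · (4,4)X 4/6 ✓ · (4,5)X 3/4 ✓
Row 5: (5,2)O 2/4 ✓ · (5,3)X 1/4 ✗ · (5,5)X 2/2 ✓
Unsatisfied: (0,3), (0,5), (2,3), (2,5), (3,1), (3,5), (4,1), (5,3) — 8 in total.

8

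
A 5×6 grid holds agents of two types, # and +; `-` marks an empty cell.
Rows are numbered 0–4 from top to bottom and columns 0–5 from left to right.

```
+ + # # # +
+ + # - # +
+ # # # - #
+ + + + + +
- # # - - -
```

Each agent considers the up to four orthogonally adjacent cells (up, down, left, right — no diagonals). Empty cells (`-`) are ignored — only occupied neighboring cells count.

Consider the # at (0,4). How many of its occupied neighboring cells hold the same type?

Occupied neighbors of (0,4): (1,4)=#, (0,3)=#, (0,5)=+.
Same type (#): 2 of 3.

2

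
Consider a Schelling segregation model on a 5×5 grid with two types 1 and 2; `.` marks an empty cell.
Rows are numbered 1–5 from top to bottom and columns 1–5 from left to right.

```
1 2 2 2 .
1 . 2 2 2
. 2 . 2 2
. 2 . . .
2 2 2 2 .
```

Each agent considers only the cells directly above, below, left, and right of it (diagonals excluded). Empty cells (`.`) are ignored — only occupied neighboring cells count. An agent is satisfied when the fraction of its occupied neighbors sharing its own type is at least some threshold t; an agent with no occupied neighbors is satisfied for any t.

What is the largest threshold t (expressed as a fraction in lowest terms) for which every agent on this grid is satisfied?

Row 1: (1,1)1 1/2 · (1,2)2 1/2 · (1,3)2 3/3 · (1,4)2 2/2
Row 2: (2,1)1 1/1 · (2,3)2 2/2 · (2,4)2 4/4 · (2,5)2 2/2
Row 3: (3,2)2 1/1 · (3,4)2 2/2 · (3,5)2 2/2
Row 4: (4,2)2 2/2
Row 5: (5,1)2 1/1 · (5,2)2 3/3 · (5,3)2 2/2 · (5,4)2 1/1
The smallest same-type fraction is 1/2 at (1,1), which reduces to 1/2. Any threshold above that leaves this agent unsatisfied.

1/2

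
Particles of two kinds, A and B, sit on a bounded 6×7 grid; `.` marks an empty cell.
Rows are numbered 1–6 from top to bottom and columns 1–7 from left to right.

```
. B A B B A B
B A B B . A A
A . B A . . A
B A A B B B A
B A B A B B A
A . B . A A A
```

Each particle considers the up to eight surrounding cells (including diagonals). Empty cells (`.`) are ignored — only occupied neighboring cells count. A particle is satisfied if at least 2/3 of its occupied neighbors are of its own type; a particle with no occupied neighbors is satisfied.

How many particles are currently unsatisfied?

(1,2)B 2/4 not
(1,3)A 1/5 not
(1,4)B 3/4 satisfied
(1,5)B 2/4 not
(1,6)A 2/4 not
(1,7)B 0/3 not
(2,1)B 1/3 not
(2,2)A 2/6 not
(2,3)B 4/7 not
(2,4)B 4/6 satisfied
(2,6)A 3/5 not
(2,7)A 3/4 satisfied
(3,1)A 2/4 not
(3,3)B 3/7 not
(3,4)A 1/6 not
(3,7)A 3/4 satisfied
(4,1)B 1/4 not
(4,2)A 3/7 not
(4,3)A 4/7 not
(4,4)B 4/7 not
(4,5)B 4/6 satisfied
(4,6)B 3/6 not
(4,7)A 2/4 not
(5,1)B 1/4 not
(5,2)A 3/7 not
(5,3)B 2/6 not
(5,4)A 2/7 not
(5,5)B 4/7 not
(5,6)B 3/8 not
(5,7)A 3/5 not
(6,1)A 1/2 not
(6,3)B 1/3 not
(6,5)A 2/4 not
(6,6)A 3/5 not
(6,7)A 2/3 satisfied
Unsatisfied: (1,2), (1,3), (1,5), (1,6), (1,7), (2,1), (2,2), (2,3), (2,6), (3,1), (3,3), (3,4), (4,1), (4,2), (4,3), (4,4), (4,6), (4,7), (5,1), (5,2), (5,3), (5,4), (5,5), (5,6), (5,7), (6,1), (6,3), (6,5), (6,6) — 29 in total.

29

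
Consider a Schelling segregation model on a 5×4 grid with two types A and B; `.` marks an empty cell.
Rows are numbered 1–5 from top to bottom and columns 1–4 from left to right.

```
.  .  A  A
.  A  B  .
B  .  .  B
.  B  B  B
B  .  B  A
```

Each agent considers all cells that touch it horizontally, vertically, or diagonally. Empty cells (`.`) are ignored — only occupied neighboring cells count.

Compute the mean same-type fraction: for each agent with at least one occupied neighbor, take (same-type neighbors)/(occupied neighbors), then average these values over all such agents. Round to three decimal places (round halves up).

(1,3)A 2/3
(1,4)A 1/2
(2,2)A 1/3
(2,3)B 1/4
(3,1)B 1/2
(3,4)B 3/3
(4,2)B 4/4
(4,3)B 4/5
(4,4)B 3/4
(5,1)B 1/1
(5,3)B 3/4
(5,4)A 0/3
Sum over 12 agents: 2/3 + 1/2 + 1/3 + 1/4 + 1/2 + 3/3 + 4/4 + 4/5 + 3/4 + 1/1 + 3/4 + 0/3 = 151/20; mean = 151/20 ÷ 12 = 151/240 = 0.629166… → 0.629.

0.629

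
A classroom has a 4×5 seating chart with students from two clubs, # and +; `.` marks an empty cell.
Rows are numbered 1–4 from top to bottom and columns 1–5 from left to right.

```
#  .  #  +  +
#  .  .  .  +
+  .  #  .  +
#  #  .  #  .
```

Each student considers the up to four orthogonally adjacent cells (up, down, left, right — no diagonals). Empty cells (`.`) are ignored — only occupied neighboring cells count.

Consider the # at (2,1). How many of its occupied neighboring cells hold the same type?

Occupied neighbors of (2,1): (1,1)=#, (3,1)=+.
Same type (#): 1 of 2.

1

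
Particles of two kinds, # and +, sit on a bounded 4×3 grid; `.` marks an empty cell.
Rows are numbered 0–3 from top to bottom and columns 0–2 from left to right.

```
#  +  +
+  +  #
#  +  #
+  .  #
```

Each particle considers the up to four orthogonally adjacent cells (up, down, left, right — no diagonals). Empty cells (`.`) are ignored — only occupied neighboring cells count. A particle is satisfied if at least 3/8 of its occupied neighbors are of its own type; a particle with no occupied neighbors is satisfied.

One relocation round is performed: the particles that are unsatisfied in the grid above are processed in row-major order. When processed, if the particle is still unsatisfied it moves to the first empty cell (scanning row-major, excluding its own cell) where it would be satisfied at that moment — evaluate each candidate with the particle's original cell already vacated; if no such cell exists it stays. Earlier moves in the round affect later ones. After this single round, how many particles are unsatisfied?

1

Initially unsatisfied (in order): (0,0), (1,0), (1,2), (2,0), (2,1), (3,0).
  (0,0): no empty cell satisfies it; stays.
  (1,0) → (3,1).
  (1,2) → (1,0).
  (2,0): no empty cell satisfies it; stays.
  (2,1): now satisfied by earlier moves; stays.
  (3,0): now satisfied by earlier moves; stays.
Resulting grid:
# + +
# + .
# + #
+ + #
Unsatisfied now: (2,0).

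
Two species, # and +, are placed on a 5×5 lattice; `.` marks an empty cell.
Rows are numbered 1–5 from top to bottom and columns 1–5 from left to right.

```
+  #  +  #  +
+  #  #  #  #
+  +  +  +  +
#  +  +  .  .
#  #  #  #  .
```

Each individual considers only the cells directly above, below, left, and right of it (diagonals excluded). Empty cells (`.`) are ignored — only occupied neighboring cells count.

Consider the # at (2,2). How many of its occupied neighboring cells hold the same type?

Occupied neighbors of (2,2): (1,2)=#, (3,2)=+, (2,1)=+, (2,3)=#.
Same type (#): 2 of 4.

2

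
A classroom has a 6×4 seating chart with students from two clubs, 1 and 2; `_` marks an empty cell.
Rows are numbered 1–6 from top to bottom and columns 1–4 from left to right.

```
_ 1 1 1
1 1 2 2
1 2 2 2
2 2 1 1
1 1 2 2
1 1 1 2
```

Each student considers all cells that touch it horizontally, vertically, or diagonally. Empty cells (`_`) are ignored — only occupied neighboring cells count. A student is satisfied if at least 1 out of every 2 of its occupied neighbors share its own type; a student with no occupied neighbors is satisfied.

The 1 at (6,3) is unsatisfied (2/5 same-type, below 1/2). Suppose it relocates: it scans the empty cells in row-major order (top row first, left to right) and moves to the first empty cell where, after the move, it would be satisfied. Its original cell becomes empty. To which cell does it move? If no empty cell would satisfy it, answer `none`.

Vacating (6,3). Empty cells in order:
  (1,1): 3/3 same-type → satisfied — stop here.

(1,1)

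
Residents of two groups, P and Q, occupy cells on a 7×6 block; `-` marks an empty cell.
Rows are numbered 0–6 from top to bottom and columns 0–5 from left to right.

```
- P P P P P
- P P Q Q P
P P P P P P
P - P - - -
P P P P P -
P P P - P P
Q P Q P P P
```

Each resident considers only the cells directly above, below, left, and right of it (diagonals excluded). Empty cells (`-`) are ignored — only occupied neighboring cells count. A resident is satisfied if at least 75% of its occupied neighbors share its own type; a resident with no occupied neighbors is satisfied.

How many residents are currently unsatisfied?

13

(0,1)P 2/2 ok
(0,2)P 3/3 ok
(0,3)P 2/3 unhappy
(0,4)P 2/3 unhappy
(0,5)P 2/2 ok
(1,1)P 3/3 ok
(1,2)P 3/4 ok
(1,3)Q 1/4 unhappy
(1,4)Q 1/4 unhappy
(1,5)P 2/3 unhappy
(2,0)P 2/2 ok
(2,1)P 3/3 ok
(2,2)P 4/4 ok
(2,3)P 2/3 unhappy
(2,4)P 2/3 unhappy
(2,5)P 2/2 ok
(3,0)P 2/2 ok
(3,2)P 2/2 ok
(4,0)P 3/3 ok
(4,1)P 3/3 ok
(4,2)P 4/4 ok
(4,3)P 2/2 ok
(4,4)P 2/2 ok
(5,0)P 2/3 unhappy
(5,1)P 4/4 ok
(5,2)P 2/3 unhappy
(5,4)P 3/3 ok
(5,5)P 2/2 ok
(6,0)Q 0/2 unhappy
(6,1)P 1/3 unhappy
(6,2)Q 0/3 unhappy
(6,3)P 1/2 unhappy
(6,4)P 3/3 ok
(6,5)P 2/2 ok
Unsatisfied: (0,3), (0,4), (1,3), (1,4), (1,5), (2,3), (2,4), (5,0), (5,2), (6,0), (6,1), (6,2), (6,3) — 13 in total.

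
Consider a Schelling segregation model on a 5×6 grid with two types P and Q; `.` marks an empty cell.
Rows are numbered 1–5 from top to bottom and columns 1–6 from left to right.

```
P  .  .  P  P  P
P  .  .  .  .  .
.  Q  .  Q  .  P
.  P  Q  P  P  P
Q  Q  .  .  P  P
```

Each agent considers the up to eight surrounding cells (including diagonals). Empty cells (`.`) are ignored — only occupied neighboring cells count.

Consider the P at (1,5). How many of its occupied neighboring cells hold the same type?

Occupied neighbors of (1,5): (1,4)=P, (1,6)=P.
Same type (P): 2 of 2.

2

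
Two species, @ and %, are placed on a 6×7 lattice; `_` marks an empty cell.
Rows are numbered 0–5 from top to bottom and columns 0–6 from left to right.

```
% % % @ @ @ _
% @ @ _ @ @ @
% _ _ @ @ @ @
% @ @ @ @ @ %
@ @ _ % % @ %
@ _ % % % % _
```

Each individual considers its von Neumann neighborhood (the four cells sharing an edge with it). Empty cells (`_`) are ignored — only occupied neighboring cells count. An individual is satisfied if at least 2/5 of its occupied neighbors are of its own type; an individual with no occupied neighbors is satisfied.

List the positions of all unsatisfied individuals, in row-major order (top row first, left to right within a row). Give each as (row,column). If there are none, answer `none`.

(0,2), (1,1), (3,0), (3,6), (4,5)

Row 0: (0,0)% 2/2 ok · (0,1)% 2/3 ok · (0,2)% 1/3 unhappy · (0,3)@ 1/2 ok · (0,4)@ 3/3 ok · (0,5)@ 2/2 ok
Row 1: (1,0)% 2/3 ok · (1,1)@ 1/3 unhappy · (1,2)@ 1/2 ok · (1,4)@ 3/3 ok · (1,5)@ 4/4 ok · (1,6)@ 2/2 ok
Row 2: (2,0)% 2/2 ok · (2,3)@ 2/2 ok · (2,4)@ 4/4 ok · (2,5)@ 4/4 ok · (2,6)@ 2/3 ok
Row 3: (3,0)% 1/3 unhappy · (3,1)@ 2/3 ok · (3,2)@ 2/2 ok · (3,3)@ 3/4 ok · (3,4)@ 3/4 ok · (3,5)@ 3/4 ok · (3,6)% 1/3 unhappy
Row 4: (4,0)@ 2/3 ok · (4,1)@ 2/2 ok · (4,3)% 2/3 ok · (4,4)% 2/4 ok · (4,5)@ 1/4 unhappy · (4,6)% 1/2 ok
Row 5: (5,0)@ 1/1 ok · (5,2)% 1/1 ok · (5,3)% 3/3 ok · (5,4)% 3/3 ok · (5,5)% 1/2 ok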